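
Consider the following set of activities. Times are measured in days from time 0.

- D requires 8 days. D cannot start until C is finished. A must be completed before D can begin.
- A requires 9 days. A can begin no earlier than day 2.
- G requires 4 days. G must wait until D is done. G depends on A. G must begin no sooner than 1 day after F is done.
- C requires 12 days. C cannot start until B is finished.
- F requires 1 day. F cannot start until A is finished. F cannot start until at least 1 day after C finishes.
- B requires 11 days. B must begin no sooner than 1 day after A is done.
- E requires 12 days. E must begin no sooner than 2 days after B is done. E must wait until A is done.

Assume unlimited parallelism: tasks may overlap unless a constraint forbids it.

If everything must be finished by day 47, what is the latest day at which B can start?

12

G must finish by day 47; it takes 4 days, so it must start by 47 − 4 = day 43.
Since G (must start by day 43) depends on it, D must finish by day 43. Backing off its 8-day duration gives a latest start of day 35.
F feeds into G (must start by day 43, minus 1-day gap → day 42); so F must finish by day 42 and therefore start by day 41.
C feeds D (must start by day 35); F (must start by day 41, minus 1-day gap → day 40). Taking the minimum, C must finish by day 35 and start by 35 − 12 = day 23.
E has no dependents, so it just needs to finish by day 47. Starting by 47 − 12 = day 35 achieves that.
B must finish in time for C (must start by day 23); E (must start by day 35, minus 2-day gap → day 33). The tightest is day 23, so B must start by 23 − 11 = day 12.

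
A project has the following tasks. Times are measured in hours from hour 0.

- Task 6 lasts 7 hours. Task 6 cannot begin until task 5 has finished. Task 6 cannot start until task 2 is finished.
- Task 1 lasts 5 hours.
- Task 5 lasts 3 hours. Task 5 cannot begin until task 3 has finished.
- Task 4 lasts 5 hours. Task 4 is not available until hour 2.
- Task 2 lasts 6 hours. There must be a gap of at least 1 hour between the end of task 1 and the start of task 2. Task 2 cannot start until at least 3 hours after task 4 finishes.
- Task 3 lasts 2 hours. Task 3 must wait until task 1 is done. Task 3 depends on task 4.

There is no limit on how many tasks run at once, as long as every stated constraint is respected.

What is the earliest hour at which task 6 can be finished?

After its own release at hour 2, task 4 can start at hour 2 and finishes at hour 7.
Task 1 can start immediately at hour 0; it finishes at hour 5.
Task 3 cannot start until task 1 (finishes hour 5); task 4 (finishes hour 7). The controlling bound is hour 7, so task 3 finishes at 7 + 2 = hour 9.
After task 3 (finishes hour 9), task 5 can start at hour 9 and finishes at hour 12.
For task 2: task 1 (finishes hour 5, plus 1-hour gap → hour 6); task 4 (finishes hour 7, plus 3-hour gap → hour 10). Taking the maximum gives a start of hour 10, and it finishes at 10 + 6 = hour 16.
Task 6 needs all of task 5 (finishes hour 12); task 2 (finishes hour 16). That puts its earliest start at hour 16; it finishes at 16 + 7 = hour 23.

23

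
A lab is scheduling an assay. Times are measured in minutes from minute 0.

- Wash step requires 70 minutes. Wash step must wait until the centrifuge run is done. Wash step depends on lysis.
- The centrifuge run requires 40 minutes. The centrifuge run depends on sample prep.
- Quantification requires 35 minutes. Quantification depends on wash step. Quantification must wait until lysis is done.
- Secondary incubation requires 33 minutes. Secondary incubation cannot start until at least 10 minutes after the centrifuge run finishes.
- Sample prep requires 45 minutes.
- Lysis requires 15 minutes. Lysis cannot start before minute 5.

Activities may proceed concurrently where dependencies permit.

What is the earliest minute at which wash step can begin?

85

After its own release at minute 5, lysis can start at minute 5 and finishes at minute 20.
Sample prep has no prerequisites, so it starts at minute 0 and finishes at minute 45.
The centrifuge run waits on sample prep (finishes minute 45), so it starts at minute 45 and finishes at 45 + 40 = minute 85.
Wash step waits on the centrifuge run (finishes minute 85); lysis (finishes minute 20). The latest of these is minute 85, which is the earliest wash step can start.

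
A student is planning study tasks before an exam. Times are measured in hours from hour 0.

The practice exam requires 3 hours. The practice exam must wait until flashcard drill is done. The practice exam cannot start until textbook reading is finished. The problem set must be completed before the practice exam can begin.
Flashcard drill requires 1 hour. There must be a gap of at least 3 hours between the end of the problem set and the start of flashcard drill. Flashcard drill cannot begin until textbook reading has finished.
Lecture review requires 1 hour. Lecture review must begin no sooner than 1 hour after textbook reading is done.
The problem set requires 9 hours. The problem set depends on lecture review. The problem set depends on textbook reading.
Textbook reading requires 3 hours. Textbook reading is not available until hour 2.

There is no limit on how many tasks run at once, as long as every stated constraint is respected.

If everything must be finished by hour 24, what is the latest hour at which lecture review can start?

To finish by hour 24, the practice exam (duration 3) must start no later than hour 21.
Since the practice exam (must start by hour 21) depends on it, flashcard drill must finish by hour 21. Backing off its 1-hour duration gives a latest start of hour 20.
The problem set must finish in time for flashcard drill (must start by hour 20, minus 3-hour gap → hour 17); the practice exam (must start by hour 21). The tightest is hour 17, so the problem set must start by 17 − 9 = hour 8.
Since the problem set (must start by hour 8) depends on it, lecture review must finish by hour 8. Backing off its 1-hour duration gives a latest start of hour 7.

7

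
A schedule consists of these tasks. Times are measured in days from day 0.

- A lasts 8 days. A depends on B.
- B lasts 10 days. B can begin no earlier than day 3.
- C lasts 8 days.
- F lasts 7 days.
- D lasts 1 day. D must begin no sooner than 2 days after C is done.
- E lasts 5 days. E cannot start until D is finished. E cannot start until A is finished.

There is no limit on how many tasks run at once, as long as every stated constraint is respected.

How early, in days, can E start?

Nothing blocks C, so it runs from day 0 to day 8.
D cannot begin until C (finishes day 8, plus 2-day gap → day 10). It runs from day 10 to 10 + 1 = day 11.
B waits on its own release at day 3, so it starts at day 3 and finishes at 3 + 10 = day 13.
A waits on B (finishes day 13), so it starts at day 13 and finishes at 13 + 8 = day 21.
E waits on D (finishes day 11); A (finishes day 21). The latest of these is day 21, which is the earliest E can start.

21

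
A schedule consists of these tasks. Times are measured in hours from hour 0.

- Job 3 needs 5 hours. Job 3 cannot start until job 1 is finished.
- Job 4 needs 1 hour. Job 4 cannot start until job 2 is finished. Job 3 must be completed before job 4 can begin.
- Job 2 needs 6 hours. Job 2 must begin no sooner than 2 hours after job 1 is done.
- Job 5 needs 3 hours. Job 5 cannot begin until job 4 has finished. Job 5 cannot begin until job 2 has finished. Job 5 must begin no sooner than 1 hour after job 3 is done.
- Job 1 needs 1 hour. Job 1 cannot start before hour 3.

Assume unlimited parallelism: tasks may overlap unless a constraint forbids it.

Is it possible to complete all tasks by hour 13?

No

Job 1 cannot begin until its own release at hour 3. It runs from hour 3 to 3 + 1 = hour 4.
After job 1 (finishes hour 4), job 3 can start at hour 4 and finishes at hour 9.
After job 1 (finishes hour 4, plus 2-hour gap → hour 6), job 2 can start at hour 6 and finishes at hour 12.
Job 4 cannot start until job 2 (finishes hour 12); job 3 (finishes hour 9). The controlling bound is hour 12, so job 4 finishes at 12 + 1 = hour 13.
Job 5 needs all of job 4 (finishes hour 13); job 2 (finishes hour 12); job 3 (finishes hour 9, plus 1-hour gap → hour 10). That puts its earliest start at hour 13; it finishes at 13 + 3 = hour 16.
The earliest everything can be done is hour 16, which is after the deadline of 13, so it is not possible.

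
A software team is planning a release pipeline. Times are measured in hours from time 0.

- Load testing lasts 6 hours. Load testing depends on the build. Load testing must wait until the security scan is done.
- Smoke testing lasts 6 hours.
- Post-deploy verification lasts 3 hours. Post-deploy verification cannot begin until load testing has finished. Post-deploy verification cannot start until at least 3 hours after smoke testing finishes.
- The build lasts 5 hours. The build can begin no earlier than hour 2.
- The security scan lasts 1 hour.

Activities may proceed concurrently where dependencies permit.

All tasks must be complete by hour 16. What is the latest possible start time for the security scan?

6

Post-deploy verification has no dependents, so it just needs to finish by hour 16. Starting by 16 − 3 = hour 13 achieves that.
Load testing has to be done before post-deploy verification (must start by hour 13). That means finishing by hour 13, i.e. starting by 13 − 6 = hour 7.
Since load testing (must start by hour 7) depends on it, the security scan must finish by hour 7. Backing off its 1-hour duration gives a latest start of hour 6.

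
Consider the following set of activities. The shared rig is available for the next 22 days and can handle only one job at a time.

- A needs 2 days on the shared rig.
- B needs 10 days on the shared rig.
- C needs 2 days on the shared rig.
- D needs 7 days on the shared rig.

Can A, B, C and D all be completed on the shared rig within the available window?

Yes

Running back to back, the jobs need 2 + 10 + 2 + 7 = 21 days on the shared rig.
Since 21 ≤ 22, they fit within the window.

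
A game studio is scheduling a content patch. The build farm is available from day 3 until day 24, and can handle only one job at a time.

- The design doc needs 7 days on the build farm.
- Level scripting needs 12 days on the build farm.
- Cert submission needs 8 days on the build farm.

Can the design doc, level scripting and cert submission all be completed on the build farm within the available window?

The build farm window is 24 − 3 = 21 days.
Running back to back, the jobs need 7 + 12 + 8 = 27 days on the build farm.
Since 27 > 21, they cannot all fit.

No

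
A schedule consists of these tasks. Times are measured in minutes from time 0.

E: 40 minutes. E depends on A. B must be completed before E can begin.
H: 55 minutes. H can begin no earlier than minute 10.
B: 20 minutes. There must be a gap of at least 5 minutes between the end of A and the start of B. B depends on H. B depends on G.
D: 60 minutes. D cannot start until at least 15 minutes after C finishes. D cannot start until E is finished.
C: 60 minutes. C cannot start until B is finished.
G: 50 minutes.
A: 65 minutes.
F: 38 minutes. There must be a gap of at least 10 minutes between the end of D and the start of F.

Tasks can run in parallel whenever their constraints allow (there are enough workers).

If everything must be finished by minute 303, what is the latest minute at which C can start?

120

Nothing follows F; the deadline of minute 303 is its only limit. It must start by 303 − 38 = minute 265.
D has to be done before F (must start by minute 265, minus 10-minute gap → minute 255). That means finishing by minute 255, i.e. starting by 255 − 60 = minute 195.
C has to be done before D (must start by minute 195, minus 15-minute gap → minute 180). That means finishing by minute 180, i.e. starting by 180 − 60 = minute 120.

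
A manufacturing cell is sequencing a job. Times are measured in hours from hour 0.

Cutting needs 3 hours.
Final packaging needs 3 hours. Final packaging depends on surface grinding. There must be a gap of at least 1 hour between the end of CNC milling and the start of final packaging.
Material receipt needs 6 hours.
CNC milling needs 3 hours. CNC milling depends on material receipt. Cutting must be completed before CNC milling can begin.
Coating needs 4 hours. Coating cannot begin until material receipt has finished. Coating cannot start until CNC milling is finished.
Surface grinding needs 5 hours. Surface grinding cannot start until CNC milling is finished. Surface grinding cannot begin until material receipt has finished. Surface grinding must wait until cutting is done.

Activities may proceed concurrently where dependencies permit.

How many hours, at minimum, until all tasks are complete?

Cutting has no prerequisites, so it starts at hour 0 and finishes at hour 3.
Material receipt has no prerequisites, so it starts at hour 0 and finishes at hour 6.
For CNC milling: material receipt (finishes hour 6); cutting (finishes hour 3). Taking the maximum gives a start of hour 6, and it finishes at 6 + 3 = hour 9.
Coating needs all of material receipt (finishes hour 6); CNC milling (finishes hour 9). That puts its earliest start at hour 9; it finishes at 9 + 4 = hour 13.
For surface grinding: CNC milling (finishes hour 9); material receipt (finishes hour 6); cutting (finishes hour 3). Taking the maximum gives a start of hour 9, and it finishes at 9 + 5 = hour 14.
Final packaging has to wait for surface grinding (finishes hour 14); CNC milling (finishes hour 9, plus 1-hour gap → hour 10). The latest of these is hour 14, so final packaging runs hour 14 to 14 + 3 = hour 17.
All tasks are finished once the last one completes. Finish times: Material receipt at 6, Cutting at 3, CNC milling at 9, Surface grinding at 14, Coating at 13, Final packaging at 17. The latest is hour 17.

17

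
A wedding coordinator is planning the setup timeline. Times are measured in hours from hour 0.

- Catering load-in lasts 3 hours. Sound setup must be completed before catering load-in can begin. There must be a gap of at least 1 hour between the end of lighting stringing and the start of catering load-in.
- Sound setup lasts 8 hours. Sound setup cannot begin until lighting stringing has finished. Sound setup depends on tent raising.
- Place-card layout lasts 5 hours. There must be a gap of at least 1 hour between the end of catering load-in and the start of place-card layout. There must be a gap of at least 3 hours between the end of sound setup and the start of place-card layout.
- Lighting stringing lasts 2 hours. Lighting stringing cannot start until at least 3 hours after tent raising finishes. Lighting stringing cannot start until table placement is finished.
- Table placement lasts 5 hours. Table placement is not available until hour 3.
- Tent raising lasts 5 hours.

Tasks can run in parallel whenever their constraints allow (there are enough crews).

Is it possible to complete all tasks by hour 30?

Yes

After its own release at hour 3, table placement can start at hour 3 and finishes at hour 8.
Nothing blocks tent raising, so it runs from hour 0 to hour 5.
For lighting stringing: tent raising (finishes hour 5, plus 3-hour gap → hour 8); table placement (finishes hour 8). Taking the maximum gives a start of hour 8, and it finishes at 8 + 2 = hour 10.
Sound setup has to wait for lighting stringing (finishes hour 10); tent raising (finishes hour 5). The latest of these is hour 10, so sound setup runs hour 10 to 10 + 8 = hour 18.
Catering load-in has to wait for sound setup (finishes hour 18); lighting stringing (finishes hour 10, plus 1-hour gap → hour 11). The latest of these is hour 18, so catering load-in runs hour 18 to 18 + 3 = hour 21.
Place-card layout needs all of catering load-in (finishes hour 21, plus 1-hour gap → hour 22); sound setup (finishes hour 18, plus 3-hour gap → hour 21). That puts its earliest start at hour 22; it finishes at 22 + 5 = hour 27.
Every task is finished by hour 27, which is no later than the deadline of 30, so the schedule is feasible.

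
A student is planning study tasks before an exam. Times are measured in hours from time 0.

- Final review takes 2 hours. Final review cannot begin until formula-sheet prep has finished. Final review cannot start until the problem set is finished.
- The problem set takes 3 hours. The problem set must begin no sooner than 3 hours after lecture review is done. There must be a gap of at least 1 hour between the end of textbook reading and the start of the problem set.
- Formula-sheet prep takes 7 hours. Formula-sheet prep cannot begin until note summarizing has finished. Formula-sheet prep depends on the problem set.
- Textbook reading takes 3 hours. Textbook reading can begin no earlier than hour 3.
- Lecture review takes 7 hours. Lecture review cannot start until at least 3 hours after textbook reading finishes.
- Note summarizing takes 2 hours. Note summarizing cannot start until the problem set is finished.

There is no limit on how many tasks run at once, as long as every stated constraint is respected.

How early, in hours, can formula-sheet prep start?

After its own release at hour 3, textbook reading can start at hour 3 and finishes at hour 6.
After textbook reading (finishes hour 6, plus 3-hour gap → hour 9), lecture review can start at hour 9 and finishes at hour 16.
The problem set needs all of lecture review (finishes hour 16, plus 3-hour gap → hour 19); textbook reading (finishes hour 6, plus 1-hour gap → hour 7). That puts its earliest start at hour 19; it finishes at 19 + 3 = hour 22.
After the problem set (finishes hour 22), note summarizing can start at hour 22 and finishes at hour 24.
Formula-sheet prep waits on note summarizing (finishes hour 24); the problem set (finishes hour 22). The latest of these is hour 24, which is the earliest formula-sheet prep can start.

24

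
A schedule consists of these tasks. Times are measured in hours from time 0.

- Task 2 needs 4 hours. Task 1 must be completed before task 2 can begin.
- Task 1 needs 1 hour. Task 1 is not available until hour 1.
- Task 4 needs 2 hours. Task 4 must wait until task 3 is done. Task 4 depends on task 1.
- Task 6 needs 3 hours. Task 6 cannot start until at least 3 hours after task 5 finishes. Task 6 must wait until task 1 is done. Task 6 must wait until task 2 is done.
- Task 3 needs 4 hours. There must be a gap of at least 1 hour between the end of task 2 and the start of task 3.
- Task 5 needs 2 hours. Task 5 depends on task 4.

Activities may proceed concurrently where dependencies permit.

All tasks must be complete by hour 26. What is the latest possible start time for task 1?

6

Nothing follows task 6; the deadline of hour 26 is its only limit. It must start by 26 − 3 = hour 23.
Task 5 feeds into task 6 (must start by hour 23, minus 3-hour gap → hour 20); so task 5 must finish by hour 20 and therefore start by hour 18.
Task 4 feeds into task 5 (must start by hour 18); so task 4 must finish by hour 18 and therefore start by hour 16.
Task 3 has to be done before task 4 (must start by hour 16). That means finishing by hour 16, i.e. starting by 16 − 4 = hour 12.
Task 2 feeds task 3 (must start by hour 12, minus 1-hour gap → hour 11); task 6 (must start by hour 23). Taking the minimum, task 2 must finish by hour 11 and start by 11 − 4 = hour 7.
Task 1 has several dependents: task 2 (must start by hour 7); task 4 (must start by hour 16); task 6 (must start by hour 23). The earliest of those limits is hour 7, so task 1 must start by 7 − 1 = hour 6.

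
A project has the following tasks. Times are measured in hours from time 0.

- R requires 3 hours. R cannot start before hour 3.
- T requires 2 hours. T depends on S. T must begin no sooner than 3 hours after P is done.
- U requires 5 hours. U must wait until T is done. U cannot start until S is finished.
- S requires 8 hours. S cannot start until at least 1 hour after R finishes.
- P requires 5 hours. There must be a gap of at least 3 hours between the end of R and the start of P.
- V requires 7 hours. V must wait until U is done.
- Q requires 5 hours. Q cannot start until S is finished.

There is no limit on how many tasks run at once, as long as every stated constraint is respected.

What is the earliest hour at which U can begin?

19

R cannot begin until its own release at hour 3. It runs from hour 3 to 3 + 3 = hour 6.
After R (finishes hour 6, plus 1-hour gap → hour 7), S can start at hour 7 and finishes at hour 15.
P waits on R (finishes hour 6, plus 3-hour gap → hour 9), so it starts at hour 9 and finishes at 9 + 5 = hour 14.
For T: S (finishes hour 15); P (finishes hour 14, plus 3-hour gap → hour 17). Taking the maximum gives a start of hour 17, and it finishes at 17 + 2 = hour 19.
U waits on T (finishes hour 19); S (finishes hour 15). The latest of these is hour 19, which is the earliest U can start.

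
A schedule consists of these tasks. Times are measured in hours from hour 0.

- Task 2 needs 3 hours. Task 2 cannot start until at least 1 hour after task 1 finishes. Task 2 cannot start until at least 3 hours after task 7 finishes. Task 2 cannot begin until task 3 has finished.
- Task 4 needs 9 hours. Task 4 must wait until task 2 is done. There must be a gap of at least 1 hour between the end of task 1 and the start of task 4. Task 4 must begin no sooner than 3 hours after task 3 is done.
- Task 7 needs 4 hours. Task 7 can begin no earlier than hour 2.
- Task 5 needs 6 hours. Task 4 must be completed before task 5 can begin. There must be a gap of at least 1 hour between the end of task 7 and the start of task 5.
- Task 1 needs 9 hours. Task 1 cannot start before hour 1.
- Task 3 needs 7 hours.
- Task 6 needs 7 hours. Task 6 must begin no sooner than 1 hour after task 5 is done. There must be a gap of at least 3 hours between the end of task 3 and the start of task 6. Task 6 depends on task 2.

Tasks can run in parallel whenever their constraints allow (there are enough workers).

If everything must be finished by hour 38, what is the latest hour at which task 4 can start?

15

Task 6 must finish by hour 38; it takes 7 hours, so it must start by 38 − 7 = hour 31.
Task 5 has to be done before task 6 (must start by hour 31, minus 1-hour gap → hour 30). That means finishing by hour 30, i.e. starting by 30 − 6 = hour 24.
Task 4 must finish before task 5 (must start by hour 24). With a 9-hour duration, task 4 must start by 24 − 9 = hour 15.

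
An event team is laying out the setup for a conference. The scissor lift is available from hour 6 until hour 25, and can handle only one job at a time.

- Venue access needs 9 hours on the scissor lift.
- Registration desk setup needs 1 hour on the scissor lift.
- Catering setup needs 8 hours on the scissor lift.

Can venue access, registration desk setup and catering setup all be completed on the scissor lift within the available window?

Yes

The scissor lift window is 25 − 6 = 19 hours.
Running back to back, the jobs need 9 + 1 + 8 = 18 hours on the scissor lift.
Since 18 ≤ 19, they fit within the window.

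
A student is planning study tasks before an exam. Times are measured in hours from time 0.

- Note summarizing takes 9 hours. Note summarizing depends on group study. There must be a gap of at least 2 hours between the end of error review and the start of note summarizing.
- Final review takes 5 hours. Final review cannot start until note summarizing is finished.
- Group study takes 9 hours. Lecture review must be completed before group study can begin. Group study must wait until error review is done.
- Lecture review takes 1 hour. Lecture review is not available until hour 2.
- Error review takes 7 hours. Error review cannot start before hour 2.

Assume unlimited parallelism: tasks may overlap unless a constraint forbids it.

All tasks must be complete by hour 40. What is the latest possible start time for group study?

Final review must finish by hour 40; it takes 5 hours, so it must start by 40 − 5 = hour 35.
Note summarizing has to be done before final review (must start by hour 35). That means finishing by hour 35, i.e. starting by 35 − 9 = hour 26.
Since note summarizing (must start by hour 26) depends on it, group study must finish by hour 26. Backing off its 9-hour duration gives a latest start of hour 17.

17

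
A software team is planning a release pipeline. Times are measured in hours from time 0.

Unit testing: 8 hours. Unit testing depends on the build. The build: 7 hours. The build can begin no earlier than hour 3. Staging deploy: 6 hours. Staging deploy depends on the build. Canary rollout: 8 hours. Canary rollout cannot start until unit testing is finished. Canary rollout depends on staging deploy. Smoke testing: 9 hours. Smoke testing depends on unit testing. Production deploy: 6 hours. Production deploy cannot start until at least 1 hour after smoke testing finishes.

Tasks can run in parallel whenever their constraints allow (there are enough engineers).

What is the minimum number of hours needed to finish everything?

34

After its own release at hour 3, the build can start at hour 3 and finishes at hour 10.
After the build (finishes hour 10), staging deploy can start at hour 10 and finishes at hour 16.
Unit testing cannot begin until the build (finishes hour 10). It runs from hour 10 to 10 + 8 = hour 18.
Canary rollout needs all of unit testing (finishes hour 18); staging deploy (finishes hour 16). That puts its earliest start at hour 18; it finishes at 18 + 8 = hour 26.
After unit testing (finishes hour 18), smoke testing can start at hour 18 and finishes at hour 27.
Production deploy waits on smoke testing (finishes hour 27, plus 1-hour gap → hour 28), so it starts at hour 28 and finishes at 28 + 6 = hour 34.
All tasks are finished once the last one completes. Finish times: The build at 10, Unit testing at 18, Staging deploy at 16, Smoke testing at 27, Canary rollout at 26, Production deploy at 34. The latest is hour 34.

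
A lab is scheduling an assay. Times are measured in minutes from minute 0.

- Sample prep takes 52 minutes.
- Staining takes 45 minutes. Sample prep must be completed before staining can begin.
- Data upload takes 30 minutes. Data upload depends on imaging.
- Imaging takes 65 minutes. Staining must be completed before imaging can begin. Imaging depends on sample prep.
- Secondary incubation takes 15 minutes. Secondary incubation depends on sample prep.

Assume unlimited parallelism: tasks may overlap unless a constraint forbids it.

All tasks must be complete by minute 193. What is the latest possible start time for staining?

53

Nothing follows data upload; the deadline of minute 193 is its only limit. It must start by 193 − 30 = minute 163.
Imaging feeds into data upload (must start by minute 163); so imaging must finish by minute 163 and therefore start by minute 98.
Staining must finish before imaging (must start by minute 98). With a 45-minute duration, staining must start by 98 − 45 = minute 53.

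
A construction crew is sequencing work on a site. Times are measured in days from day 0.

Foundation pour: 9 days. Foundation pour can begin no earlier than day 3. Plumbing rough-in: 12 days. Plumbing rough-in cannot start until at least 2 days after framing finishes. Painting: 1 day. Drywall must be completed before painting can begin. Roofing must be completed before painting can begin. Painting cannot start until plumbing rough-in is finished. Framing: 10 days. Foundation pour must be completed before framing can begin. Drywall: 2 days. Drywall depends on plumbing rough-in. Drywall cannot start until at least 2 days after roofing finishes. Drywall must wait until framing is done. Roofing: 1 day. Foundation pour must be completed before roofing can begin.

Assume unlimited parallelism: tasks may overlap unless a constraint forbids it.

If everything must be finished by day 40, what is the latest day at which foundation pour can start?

4

Painting has no dependents, so it just needs to finish by day 40. Starting by 40 − 1 = day 39 achieves that.
Drywall feeds into painting (must start by day 39); so drywall must finish by day 39 and therefore start by day 37.
Plumbing rough-in has several dependents: drywall (must start by day 37); painting (must start by day 39). The earliest of those limits is day 37, so plumbing rough-in must start by 37 − 12 = day 25.
Framing must finish in time for plumbing rough-in (must start by day 25, minus 2-day gap → day 23); drywall (must start by day 37). The tightest is day 23, so framing must start by 23 − 10 = day 13.
Roofing must finish in time for drywall (must start by day 37, minus 2-day gap → day 35); painting (must start by day 39). The tightest is day 35, so roofing must start by 35 − 1 = day 34.
Foundation pour feeds framing (must start by day 13); roofing (must start by day 34). Taking the minimum, foundation pour must finish by day 13 and start by 13 − 9 = day 4.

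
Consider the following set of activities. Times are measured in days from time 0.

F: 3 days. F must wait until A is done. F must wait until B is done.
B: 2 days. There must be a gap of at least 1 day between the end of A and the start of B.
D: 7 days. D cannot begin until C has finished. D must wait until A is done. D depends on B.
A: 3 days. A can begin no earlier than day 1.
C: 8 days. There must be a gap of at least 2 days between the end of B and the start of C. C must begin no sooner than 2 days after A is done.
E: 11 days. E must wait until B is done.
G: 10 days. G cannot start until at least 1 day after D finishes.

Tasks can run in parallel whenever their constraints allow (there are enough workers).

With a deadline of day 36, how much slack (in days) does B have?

After its own release at day 1, A can start at day 1 and finishes at day 4.
B cannot begin until A (finishes day 4, plus 1-day gap → day 5). It runs from day 5 to 5 + 2 = day 7.

Working backward from the deadline:
Nothing follows G; the deadline of day 36 is its only limit. It must start by 36 − 10 = day 26.
Since G (must start by day 26, minus 1-day gap → day 25) depends on it, D must finish by day 25. Backing off its 7-day duration gives a latest start of day 18.
C must finish before D (must start by day 18). With an 8-day duration, C must start by 18 − 8 = day 10.
To finish by day 36, E (duration 11) must start no later than day 25.
Nothing follows F; the deadline of day 36 is its only limit. It must start by 36 − 3 = day 33.
B feeds C (must start by day 10, minus 2-day gap → day 8); D (must start by day 18); E (must start by day 25); F (must start by day 33). Taking the minimum, B must finish by day 8 and start by 8 − 2 = day 6.
So B can start as early as day 5 and as late as day 6, giving 6 − 5 = 1 day of slack.

1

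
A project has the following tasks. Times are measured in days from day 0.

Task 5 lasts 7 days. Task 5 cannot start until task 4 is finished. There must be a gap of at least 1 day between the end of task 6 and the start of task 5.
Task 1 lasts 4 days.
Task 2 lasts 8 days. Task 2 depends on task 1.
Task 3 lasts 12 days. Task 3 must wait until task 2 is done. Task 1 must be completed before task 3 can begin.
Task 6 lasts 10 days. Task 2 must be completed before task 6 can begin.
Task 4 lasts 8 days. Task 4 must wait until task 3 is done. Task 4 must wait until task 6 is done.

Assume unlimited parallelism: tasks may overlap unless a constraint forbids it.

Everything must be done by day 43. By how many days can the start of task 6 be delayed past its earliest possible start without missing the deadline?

Nothing blocks task 1, so it runs from day 0 to day 4.
After task 1 (finishes day 4), task 2 can start at day 4 and finishes at day 12.
After task 2 (finishes day 12), task 6 can start at day 12 and finishes at day 22.

Working backward from the deadline:
Nothing follows task 5; the deadline of day 43 is its only limit. It must start by 43 − 7 = day 36.
Task 4 has to be done before task 5 (must start by day 36). That means finishing by day 36, i.e. starting by 36 − 8 = day 28.
Task 6 feeds task 4 (must start by day 28); task 5 (must start by day 36, minus 1-day gap → day 35). Taking the minimum, task 6 must finish by day 28 and start by 28 − 10 = day 18.
So task 6 can start as early as day 12 and as late as day 18, giving 18 − 12 = 6 days of slack.

6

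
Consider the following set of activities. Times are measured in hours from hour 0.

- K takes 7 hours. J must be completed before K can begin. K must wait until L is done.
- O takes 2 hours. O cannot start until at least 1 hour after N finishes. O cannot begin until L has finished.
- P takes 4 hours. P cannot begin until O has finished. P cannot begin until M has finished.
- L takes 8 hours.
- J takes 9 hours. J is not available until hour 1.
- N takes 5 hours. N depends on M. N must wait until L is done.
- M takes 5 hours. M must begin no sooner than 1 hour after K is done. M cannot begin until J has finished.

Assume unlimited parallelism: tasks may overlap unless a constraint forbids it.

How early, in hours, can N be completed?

L can start immediately at hour 0; it finishes at hour 8.
After its own release at hour 1, J can start at hour 1 and finishes at hour 10.
K has to wait for J (finishes hour 10); L (finishes hour 8). The latest of these is hour 10, so K runs hour 10 to 10 + 7 = hour 17.
M has to wait for K (finishes hour 17, plus 1-hour gap → hour 18); J (finishes hour 10). The latest of these is hour 18, so M runs hour 18 to 18 + 5 = hour 23.
N has to wait for M (finishes hour 23); L (finishes hour 8). The latest of these is hour 23, so N runs hour 23 to 23 + 5 = hour 28.

28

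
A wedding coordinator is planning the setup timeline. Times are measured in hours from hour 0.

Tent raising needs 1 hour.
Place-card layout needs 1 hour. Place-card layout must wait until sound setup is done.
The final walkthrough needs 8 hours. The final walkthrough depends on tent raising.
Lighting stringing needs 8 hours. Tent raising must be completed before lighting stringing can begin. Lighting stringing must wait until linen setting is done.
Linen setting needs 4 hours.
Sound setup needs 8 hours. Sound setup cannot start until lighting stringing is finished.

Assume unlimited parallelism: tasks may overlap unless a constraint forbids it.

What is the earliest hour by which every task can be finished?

Linen setting can start immediately at hour 0; it finishes at hour 4.
Tent raising can start immediately at hour 0; it finishes at hour 1.
After tent raising (finishes hour 1), the final walkthrough can start at hour 1 and finishes at hour 9.
Lighting stringing has to wait for tent raising (finishes hour 1); linen setting (finishes hour 4). The latest of these is hour 4, so lighting stringing runs hour 4 to 4 + 8 = hour 12.
After lighting stringing (finishes hour 12), sound setup can start at hour 12 and finishes at hour 20.
Place-card layout cannot begin until sound setup (finishes hour 20). It runs from hour 20 to 20 + 1 = hour 21.
All tasks are finished once the last one completes. Finish times: Tent raising at 1, Linen setting at 4, Lighting stringing at 12, Sound setup at 20, Place-card layout at 21, The final walkthrough at 9. The latest is hour 21.

21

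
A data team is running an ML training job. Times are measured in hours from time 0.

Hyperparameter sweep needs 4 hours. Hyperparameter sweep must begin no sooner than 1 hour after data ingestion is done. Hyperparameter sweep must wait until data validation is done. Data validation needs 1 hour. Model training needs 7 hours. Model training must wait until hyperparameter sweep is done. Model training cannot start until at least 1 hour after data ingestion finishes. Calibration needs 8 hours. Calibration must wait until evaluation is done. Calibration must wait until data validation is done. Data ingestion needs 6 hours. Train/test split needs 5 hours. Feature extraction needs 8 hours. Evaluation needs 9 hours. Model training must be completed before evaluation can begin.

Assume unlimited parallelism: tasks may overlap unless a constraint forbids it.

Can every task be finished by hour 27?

No

Train/test split can start immediately at hour 0; it finishes at hour 5.
Feature extraction has no prerequisites, so it starts at hour 0 and finishes at hour 8.
Data validation has no prerequisites, so it starts at hour 0 and finishes at hour 1.
Data ingestion can start immediately at hour 0; it finishes at hour 6.
For hyperparameter sweep: data ingestion (finishes hour 6, plus 1-hour gap → hour 7); data validation (finishes hour 1). Taking the maximum gives a start of hour 7, and it finishes at 7 + 4 = hour 11.
Model training has to wait for hyperparameter sweep (finishes hour 11); data ingestion (finishes hour 6, plus 1-hour gap → hour 7). The latest of these is hour 11, so model training runs hour 11 to 11 + 7 = hour 18.
After model training (finishes hour 18), evaluation can start at hour 18 and finishes at hour 27.
Calibration needs all of evaluation (finishes hour 27); data validation (finishes hour 1). That puts its earliest start at hour 27; it finishes at 27 + 8 = hour 35.
The earliest everything can be done is hour 35, which is after the deadline of 27, so it is not possible.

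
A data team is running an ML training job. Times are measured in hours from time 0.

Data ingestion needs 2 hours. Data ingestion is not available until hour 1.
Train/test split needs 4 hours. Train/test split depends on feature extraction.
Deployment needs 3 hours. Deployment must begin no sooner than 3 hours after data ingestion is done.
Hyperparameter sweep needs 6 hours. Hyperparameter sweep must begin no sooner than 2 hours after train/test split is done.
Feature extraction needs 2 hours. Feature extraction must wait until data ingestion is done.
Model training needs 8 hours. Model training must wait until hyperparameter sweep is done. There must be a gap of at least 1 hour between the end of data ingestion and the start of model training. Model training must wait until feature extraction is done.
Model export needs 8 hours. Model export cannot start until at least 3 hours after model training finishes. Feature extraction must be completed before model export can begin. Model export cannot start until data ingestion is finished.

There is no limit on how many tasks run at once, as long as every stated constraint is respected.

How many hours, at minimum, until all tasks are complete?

36

After its own release at hour 1, data ingestion can start at hour 1 and finishes at hour 3.
After data ingestion (finishes hour 3, plus 3-hour gap → hour 6), deployment can start at hour 6 and finishes at hour 9.
Feature extraction waits on data ingestion (finishes hour 3), so it starts at hour 3 and finishes at 3 + 2 = hour 5.
Train/test split cannot begin until feature extraction (finishes hour 5). It runs from hour 5 to 5 + 4 = hour 9.
Hyperparameter sweep cannot begin until train/test split (finishes hour 9, plus 2-hour gap → hour 11). It runs from hour 11 to 11 + 6 = hour 17.
Model training needs all of hyperparameter sweep (finishes hour 17); data ingestion (finishes hour 3, plus 1-hour gap → hour 4); feature extraction (finishes hour 5). That puts its earliest start at hour 17; it finishes at 17 + 8 = hour 25.
For model export: model training (finishes hour 25, plus 3-hour gap → hour 28); feature extraction (finishes hour 5); data ingestion (finishes hour 3). Taking the maximum gives a start of hour 28, and it finishes at 28 + 8 = hour 36.
All tasks are finished once the last one completes. Finish times: Data ingestion at 3, Feature extraction at 5, Train/test split at 9, Hyperparameter sweep at 17, Model training at 25, Model export at 36, Deployment at 9. The latest is hour 36.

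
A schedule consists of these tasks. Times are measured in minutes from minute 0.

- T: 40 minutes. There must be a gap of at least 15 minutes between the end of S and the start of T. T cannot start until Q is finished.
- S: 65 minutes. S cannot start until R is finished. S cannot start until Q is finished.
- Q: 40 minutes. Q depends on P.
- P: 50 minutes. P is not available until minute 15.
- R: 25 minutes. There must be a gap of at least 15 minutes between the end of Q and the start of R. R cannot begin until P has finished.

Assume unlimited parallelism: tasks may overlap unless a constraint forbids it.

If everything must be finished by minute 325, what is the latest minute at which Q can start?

To finish by minute 325, T (duration 40) must start no later than minute 285.
S must finish before T (must start by minute 285, minus 15-minute gap → minute 270). With a 65-minute duration, S must start by 270 − 65 = minute 205.
Since S (must start by minute 205) depends on it, R must finish by minute 205. Backing off its 25-minute duration gives a latest start of minute 180.
Q must finish in time for R (must start by minute 180, minus 15-minute gap → minute 165); S (must start by minute 205); T (must start by minute 285). The tightest is minute 165, so Q must start by 165 − 40 = minute 125.

125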